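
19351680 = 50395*384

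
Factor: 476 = 2^2*7^1*17^1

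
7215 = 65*111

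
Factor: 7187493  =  3^1*43^1 * 55717^1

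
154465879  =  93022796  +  61443083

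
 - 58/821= -58/821 = - 0.07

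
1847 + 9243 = 11090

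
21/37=21/37 = 0.57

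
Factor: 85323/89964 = 2^( - 2)*3^( - 2)*7^( - 1 )*239^1 = 239/252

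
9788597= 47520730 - 37732133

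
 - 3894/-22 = 177+0/1= 177.00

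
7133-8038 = -905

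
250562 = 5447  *46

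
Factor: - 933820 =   -  2^2*5^1*46691^1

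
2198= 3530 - 1332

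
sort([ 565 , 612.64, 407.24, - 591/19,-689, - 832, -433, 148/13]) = [ - 832,-689, - 433, - 591/19,148/13, 407.24, 565 , 612.64 ] 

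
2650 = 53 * 50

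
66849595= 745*89731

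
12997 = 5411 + 7586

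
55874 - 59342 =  - 3468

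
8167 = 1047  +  7120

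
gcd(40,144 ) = 8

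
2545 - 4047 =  - 1502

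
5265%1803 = 1659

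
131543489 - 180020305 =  - 48476816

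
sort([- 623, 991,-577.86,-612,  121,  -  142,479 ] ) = [ - 623,-612,  -  577.86, - 142 , 121, 479, 991]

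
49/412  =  49/412 = 0.12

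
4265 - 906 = 3359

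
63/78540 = 3/3740 =0.00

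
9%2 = 1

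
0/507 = 0=0.00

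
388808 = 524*742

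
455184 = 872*522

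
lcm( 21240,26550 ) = 106200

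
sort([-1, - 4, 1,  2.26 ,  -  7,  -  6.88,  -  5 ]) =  [-7,  -  6.88, - 5, - 4, - 1,1,2.26 ]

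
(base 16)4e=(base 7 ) 141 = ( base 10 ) 78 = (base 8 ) 116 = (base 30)2i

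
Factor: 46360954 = 2^1*1091^1*21247^1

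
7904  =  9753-1849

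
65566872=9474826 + 56092046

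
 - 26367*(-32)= 843744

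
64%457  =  64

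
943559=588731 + 354828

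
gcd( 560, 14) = 14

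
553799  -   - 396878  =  950677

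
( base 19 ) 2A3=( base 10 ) 915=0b1110010011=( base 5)12130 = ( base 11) 762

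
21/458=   21/458 = 0.05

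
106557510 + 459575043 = 566132553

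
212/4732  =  53/1183 = 0.04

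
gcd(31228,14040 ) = 4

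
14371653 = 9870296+4501357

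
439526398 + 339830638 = 779357036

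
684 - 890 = -206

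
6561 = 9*729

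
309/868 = 309/868 = 0.36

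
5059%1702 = 1655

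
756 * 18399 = 13909644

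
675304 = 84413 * 8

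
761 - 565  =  196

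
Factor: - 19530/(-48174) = 15/37  =  3^1*5^1*37^( - 1)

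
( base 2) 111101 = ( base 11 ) 56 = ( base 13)49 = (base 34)1r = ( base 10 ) 61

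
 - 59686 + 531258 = 471572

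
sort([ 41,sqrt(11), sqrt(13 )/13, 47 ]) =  [sqrt( 13) /13,sqrt( 11), 41,  47]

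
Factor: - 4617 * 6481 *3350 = - 2^1 * 3^5 * 5^2 * 19^1*67^1 * 6481^1   =  -100241302950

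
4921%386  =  289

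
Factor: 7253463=3^1 * 7^1 * 47^1*7349^1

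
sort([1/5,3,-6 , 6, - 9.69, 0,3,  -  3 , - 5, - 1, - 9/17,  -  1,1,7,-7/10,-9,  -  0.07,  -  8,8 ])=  [ - 9.69, - 9, - 8,-6, - 5, - 3,-1,-1, - 7/10,  -  9/17, - 0.07,0,1/5,1,3, 3,6,  7,  8 ]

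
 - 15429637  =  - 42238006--26808369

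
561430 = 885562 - 324132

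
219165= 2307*95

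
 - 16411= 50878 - 67289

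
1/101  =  1/101 = 0.01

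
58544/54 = 29272/27 = 1084.15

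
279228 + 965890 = 1245118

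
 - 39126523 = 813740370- 852866893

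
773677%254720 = 9517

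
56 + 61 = 117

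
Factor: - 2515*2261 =-5686415 = -5^1*7^1*17^1*19^1 * 503^1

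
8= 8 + 0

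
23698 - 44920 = - 21222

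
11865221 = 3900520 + 7964701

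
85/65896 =85/65896 =0.00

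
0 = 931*0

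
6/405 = 2/135  =  0.01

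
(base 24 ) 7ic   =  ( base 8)10574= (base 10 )4476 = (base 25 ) 741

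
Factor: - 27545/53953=  -  5^1 *7^1 *163^( - 1) * 331^( - 1)*787^1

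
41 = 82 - 41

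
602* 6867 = 4133934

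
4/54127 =4/54127= 0.00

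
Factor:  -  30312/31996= -18/19 = -  2^1*3^2 * 19^ (-1 )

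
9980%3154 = 518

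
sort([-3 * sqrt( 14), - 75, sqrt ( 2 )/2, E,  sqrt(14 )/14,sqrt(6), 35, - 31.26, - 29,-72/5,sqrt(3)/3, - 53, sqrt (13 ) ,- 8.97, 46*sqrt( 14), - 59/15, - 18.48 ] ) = [ - 75,  -  53, - 31.26,  -  29,  -  18.48, - 72/5, - 3*sqrt ( 14), - 8.97, - 59/15,  sqrt(14)/14, sqrt( 3)/3,sqrt( 2)/2, sqrt( 6), E,  sqrt(13) , 35 , 46*sqrt (14 )]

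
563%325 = 238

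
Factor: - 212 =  - 2^2*53^1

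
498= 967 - 469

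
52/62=26/31 = 0.84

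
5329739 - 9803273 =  - 4473534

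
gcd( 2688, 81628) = 4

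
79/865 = 79/865= 0.09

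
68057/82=68057/82 = 829.96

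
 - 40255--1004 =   -  39251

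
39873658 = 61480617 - 21606959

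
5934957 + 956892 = 6891849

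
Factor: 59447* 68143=4050896921 = 83^1* 821^1*59447^1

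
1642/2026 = 821/1013=0.81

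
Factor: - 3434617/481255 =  - 5^( - 1)*29^( - 1)*499^1*3319^( - 1)*6883^1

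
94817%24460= 21437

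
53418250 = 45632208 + 7786042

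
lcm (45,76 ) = 3420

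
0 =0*1938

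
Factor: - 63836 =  - 2^2 * 15959^1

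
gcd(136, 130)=2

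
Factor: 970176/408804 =496/209 = 2^4*11^( - 1) * 19^( - 1 ) *31^1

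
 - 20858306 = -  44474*469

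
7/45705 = 7/45705 = 0.00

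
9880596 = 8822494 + 1058102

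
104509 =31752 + 72757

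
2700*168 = 453600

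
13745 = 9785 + 3960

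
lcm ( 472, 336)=19824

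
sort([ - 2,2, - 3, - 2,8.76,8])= [ - 3,  -  2, - 2,2, 8,8.76]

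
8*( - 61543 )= - 492344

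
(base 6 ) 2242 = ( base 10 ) 530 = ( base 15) 255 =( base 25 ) l5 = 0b1000010010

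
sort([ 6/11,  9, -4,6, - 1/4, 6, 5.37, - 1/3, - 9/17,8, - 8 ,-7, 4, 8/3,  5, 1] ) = [ - 8, - 7 ,- 4, - 9/17, -1/3, - 1/4, 6/11, 1,8/3, 4, 5,  5.37, 6, 6, 8,9 ] 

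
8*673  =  5384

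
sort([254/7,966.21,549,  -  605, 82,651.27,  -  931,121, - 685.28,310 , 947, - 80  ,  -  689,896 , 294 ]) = [-931, - 689, - 685.28, - 605 , - 80 , 254/7 , 82,121, 294,  310, 549 , 651.27,896 , 947,966.21]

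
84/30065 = 12/4295 = 0.00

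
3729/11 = 339 = 339.00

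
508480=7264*70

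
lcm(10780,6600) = 323400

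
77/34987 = 77/34987 = 0.00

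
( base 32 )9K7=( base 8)23207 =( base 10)9863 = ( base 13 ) 4649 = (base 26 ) ef9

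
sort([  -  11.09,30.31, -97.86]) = [ - 97.86,- 11.09, 30.31] 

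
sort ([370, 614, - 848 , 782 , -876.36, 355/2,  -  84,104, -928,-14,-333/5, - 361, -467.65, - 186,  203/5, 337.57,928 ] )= [ - 928 , - 876.36,  -  848, - 467.65,-361 ,  -  186, - 84, - 333/5 , - 14, 203/5,104,355/2 , 337.57, 370,  614, 782, 928]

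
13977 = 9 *1553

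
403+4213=4616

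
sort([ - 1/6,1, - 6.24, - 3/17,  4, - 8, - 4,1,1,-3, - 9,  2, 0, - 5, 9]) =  [  -  9, - 8, - 6.24, - 5,-4, - 3, - 3/17  , - 1/6, 0, 1, 1,1,2,4, 9 ]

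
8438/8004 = 1 + 217/4002 = 1.05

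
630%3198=630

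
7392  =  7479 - 87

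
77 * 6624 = 510048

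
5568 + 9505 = 15073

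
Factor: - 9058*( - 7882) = 71395156 = 2^2*7^2*563^1*647^1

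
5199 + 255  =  5454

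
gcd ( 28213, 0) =28213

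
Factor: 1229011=7^1 *175573^1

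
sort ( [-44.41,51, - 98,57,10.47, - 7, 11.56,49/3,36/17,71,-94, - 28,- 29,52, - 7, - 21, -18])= [-98, - 94, - 44.41, - 29,-28,-21,-18,-7,-7, 36/17,10.47,11.56,49/3,51  ,  52,57,71]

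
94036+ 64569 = 158605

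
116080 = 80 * 1451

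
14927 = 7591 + 7336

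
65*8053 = 523445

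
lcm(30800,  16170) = 646800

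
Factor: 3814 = 2^1 * 1907^1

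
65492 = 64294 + 1198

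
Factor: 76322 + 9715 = 3^1*7^1*17^1*241^1  =  86037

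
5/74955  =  1/14991 = 0.00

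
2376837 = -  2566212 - -4943049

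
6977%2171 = 464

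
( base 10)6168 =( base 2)1100000011000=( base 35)518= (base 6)44320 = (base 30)6pi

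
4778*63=301014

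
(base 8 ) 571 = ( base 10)377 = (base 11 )313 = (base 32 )BP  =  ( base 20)IH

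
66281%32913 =455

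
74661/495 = 150 + 137/165 = 150.83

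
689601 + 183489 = 873090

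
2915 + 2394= 5309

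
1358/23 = 59 +1/23 = 59.04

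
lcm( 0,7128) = 0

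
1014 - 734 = 280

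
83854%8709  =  5473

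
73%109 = 73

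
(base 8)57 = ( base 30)1H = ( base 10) 47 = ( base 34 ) 1D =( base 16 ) 2F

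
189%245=189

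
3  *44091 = 132273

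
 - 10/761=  - 1 + 751/761 = - 0.01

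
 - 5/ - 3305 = 1/661= 0.00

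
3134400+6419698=9554098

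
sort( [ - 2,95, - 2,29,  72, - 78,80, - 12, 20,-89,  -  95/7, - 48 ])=[ - 89, - 78, - 48,- 95/7, - 12, - 2, - 2,  20,  29,  72, 80 , 95 ]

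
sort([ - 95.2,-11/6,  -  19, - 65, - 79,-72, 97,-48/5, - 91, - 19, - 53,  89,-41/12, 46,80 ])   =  [ -95.2, - 91 , - 79,  -  72, - 65,-53,-19,-19, -48/5,-41/12, - 11/6, 46, 80, 89, 97 ] 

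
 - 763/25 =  - 31+12/25 = - 30.52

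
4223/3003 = 4223/3003 = 1.41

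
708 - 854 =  - 146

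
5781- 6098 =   -  317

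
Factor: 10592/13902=16/21  =  2^4*3^( - 1)*7^( - 1) 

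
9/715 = 9/715=0.01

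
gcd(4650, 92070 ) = 930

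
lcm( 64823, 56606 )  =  4019026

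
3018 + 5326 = 8344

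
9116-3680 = 5436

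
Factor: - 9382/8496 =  - 4691/4248 = -2^(-3) *3^( - 2)*59^( - 1 )*4691^1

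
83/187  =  83/187 = 0.44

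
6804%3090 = 624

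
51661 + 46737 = 98398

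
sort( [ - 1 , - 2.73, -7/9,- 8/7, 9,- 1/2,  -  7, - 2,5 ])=[ - 7, - 2.73, - 2, -8/7, - 1, - 7/9, - 1/2,  5 , 9] 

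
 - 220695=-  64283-156412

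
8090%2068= 1886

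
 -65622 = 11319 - 76941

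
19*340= 6460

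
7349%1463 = 34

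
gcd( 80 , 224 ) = 16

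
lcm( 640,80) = 640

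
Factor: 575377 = 11^1*19^1 * 2753^1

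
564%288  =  276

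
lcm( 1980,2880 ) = 31680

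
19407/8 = 2425  +  7/8 = 2425.88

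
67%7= 4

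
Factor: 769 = 769^1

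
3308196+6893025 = 10201221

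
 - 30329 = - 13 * 2333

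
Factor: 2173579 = 29^1 * 241^1*311^1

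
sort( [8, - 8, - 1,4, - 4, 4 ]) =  [ - 8, - 4, - 1, 4,  4,8] 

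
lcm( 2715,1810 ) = 5430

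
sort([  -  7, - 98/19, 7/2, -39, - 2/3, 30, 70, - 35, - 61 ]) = [ - 61, - 39, - 35,-7,- 98/19, -2/3, 7/2, 30, 70]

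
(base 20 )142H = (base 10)9657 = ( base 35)7uw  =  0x25b9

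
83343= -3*( - 27781 ) 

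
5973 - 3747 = 2226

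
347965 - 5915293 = -5567328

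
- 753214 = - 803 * 938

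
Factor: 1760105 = 5^1*352021^1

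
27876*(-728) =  - 20293728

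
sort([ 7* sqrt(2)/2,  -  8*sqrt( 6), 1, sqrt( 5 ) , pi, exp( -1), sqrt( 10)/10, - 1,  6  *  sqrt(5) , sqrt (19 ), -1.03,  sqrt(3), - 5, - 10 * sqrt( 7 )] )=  [ - 10*sqrt (7 ), - 8  *sqrt(6), - 5, - 1.03,-1, sqrt (10) /10, exp( - 1 ), 1, sqrt(3),sqrt(5), pi,sqrt( 19), 7*sqrt( 2) /2, 6*sqrt(5)]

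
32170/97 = 331 + 63/97 = 331.65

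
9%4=1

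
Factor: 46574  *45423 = 2115530802  =  2^1*3^2 * 7^2 * 11^1*29^1*73^1*103^1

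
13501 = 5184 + 8317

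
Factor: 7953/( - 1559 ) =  - 3^1*11^1* 241^1*1559^( - 1 ) 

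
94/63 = 1 + 31/63 = 1.49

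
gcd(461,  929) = 1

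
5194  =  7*742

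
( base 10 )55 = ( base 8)67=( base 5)210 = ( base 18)31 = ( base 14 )3d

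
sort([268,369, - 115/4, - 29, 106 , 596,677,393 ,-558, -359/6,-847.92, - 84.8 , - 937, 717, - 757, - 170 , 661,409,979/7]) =[ - 937,  -  847.92, - 757, - 558,  -  170, - 84.8, - 359/6, - 29, -115/4,106, 979/7,268,369,393, 409, 596, 661, 677 , 717 ]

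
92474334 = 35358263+57116071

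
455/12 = 455/12=37.92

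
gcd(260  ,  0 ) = 260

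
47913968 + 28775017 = 76688985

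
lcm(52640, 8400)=789600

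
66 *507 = 33462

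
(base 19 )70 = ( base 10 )133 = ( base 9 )157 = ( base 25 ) 58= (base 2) 10000101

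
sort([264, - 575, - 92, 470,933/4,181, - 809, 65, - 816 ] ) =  [ - 816, - 809, - 575, - 92,65 , 181, 933/4,264,470]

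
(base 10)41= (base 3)1112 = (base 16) 29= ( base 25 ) 1g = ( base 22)1j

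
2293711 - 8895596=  - 6601885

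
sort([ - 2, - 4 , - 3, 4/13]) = [ - 4, - 3,-2,4/13 ]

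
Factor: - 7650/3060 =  - 2^(- 1 )*5^1= - 5/2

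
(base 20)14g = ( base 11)411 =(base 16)1F0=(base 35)e6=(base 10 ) 496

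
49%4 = 1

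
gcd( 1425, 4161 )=57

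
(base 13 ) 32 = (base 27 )1e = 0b101001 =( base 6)105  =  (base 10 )41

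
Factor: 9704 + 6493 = 3^1*5399^1 = 16197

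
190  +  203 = 393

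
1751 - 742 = 1009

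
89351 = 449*199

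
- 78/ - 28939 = 78/28939  =  0.00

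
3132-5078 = - 1946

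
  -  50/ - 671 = 50/671 = 0.07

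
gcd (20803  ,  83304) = 1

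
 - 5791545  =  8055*( - 719) 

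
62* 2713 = 168206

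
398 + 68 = 466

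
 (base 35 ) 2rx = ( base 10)3428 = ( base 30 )3O8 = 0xD64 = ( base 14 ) 136c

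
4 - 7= - 3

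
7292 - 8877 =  - 1585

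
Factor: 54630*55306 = 3021366780 = 2^2 * 3^2 *5^1*607^1*27653^1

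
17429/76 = 229 + 25/76 = 229.33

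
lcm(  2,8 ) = 8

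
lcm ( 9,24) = 72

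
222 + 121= 343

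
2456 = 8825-6369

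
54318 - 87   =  54231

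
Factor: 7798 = 2^1*7^1 * 557^1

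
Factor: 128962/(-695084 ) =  -2^( -1 )*13^( - 1 )*17^1*3793^1*13367^(-1 ) = -64481/347542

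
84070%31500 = 21070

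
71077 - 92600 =- 21523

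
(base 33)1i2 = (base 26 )2cl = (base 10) 1685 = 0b11010010101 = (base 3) 2022102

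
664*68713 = 45625432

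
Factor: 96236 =2^2*7^2*491^1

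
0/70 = 0 =0.00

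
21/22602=7/7534 = 0.00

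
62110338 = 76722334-14611996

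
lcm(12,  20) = 60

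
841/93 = 9+4/93 = 9.04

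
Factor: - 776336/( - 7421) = 2^4*11^2 * 41^( -1 )*181^( -1)*401^1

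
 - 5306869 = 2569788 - 7876657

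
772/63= 12 + 16/63 = 12.25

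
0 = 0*58994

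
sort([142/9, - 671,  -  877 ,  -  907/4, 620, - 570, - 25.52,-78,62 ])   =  [ - 877, - 671, - 570, - 907/4,  -  78, - 25.52, 142/9,62,620 ] 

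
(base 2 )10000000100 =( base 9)1362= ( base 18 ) 332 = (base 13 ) 611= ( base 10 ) 1028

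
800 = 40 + 760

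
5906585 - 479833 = 5426752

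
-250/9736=-1 + 4743/4868  =  - 0.03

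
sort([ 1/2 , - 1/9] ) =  [ - 1/9, 1/2 ]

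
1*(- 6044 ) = - 6044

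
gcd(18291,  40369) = 7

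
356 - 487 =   -  131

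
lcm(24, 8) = 24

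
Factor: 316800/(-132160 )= - 990/413 = - 2^1*3^2*5^1*7^( - 1)*11^1*59^( - 1) 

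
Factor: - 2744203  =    -  7^1*11^1*157^1 * 227^1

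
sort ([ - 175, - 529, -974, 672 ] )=[ - 974,-529, - 175, 672]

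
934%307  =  13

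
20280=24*845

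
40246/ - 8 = - 5031 + 1/4 = - 5030.75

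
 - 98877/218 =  - 454+95/218  =  - 453.56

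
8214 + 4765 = 12979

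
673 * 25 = 16825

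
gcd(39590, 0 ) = 39590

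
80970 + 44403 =125373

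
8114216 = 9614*844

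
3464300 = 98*35350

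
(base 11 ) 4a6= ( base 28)LC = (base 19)1cb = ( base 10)600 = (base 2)1001011000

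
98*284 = 27832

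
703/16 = 43  +  15/16 = 43.94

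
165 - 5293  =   - 5128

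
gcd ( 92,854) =2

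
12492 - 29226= - 16734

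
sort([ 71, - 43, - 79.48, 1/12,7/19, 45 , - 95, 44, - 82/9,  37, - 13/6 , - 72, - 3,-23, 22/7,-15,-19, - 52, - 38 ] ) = [-95, - 79.48, - 72,-52, - 43,  -  38,-23, - 19, - 15, - 82/9, - 3,-13/6, 1/12, 7/19, 22/7, 37, 44, 45, 71 ]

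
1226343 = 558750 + 667593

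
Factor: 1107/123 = 9 = 3^2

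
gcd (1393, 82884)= 1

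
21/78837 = 7/26279 = 0.00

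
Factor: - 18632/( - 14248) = 17/13=13^(-1 )*17^1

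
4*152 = 608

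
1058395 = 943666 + 114729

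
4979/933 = 4979/933 = 5.34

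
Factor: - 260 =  - 2^2*5^1 *13^1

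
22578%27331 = 22578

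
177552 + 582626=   760178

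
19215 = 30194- 10979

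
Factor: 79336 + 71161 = 150497^1 = 150497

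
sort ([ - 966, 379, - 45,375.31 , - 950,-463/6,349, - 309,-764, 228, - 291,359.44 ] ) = [ - 966, - 950,- 764,-309,- 291, - 463/6,- 45,228,349,359.44,375.31,379]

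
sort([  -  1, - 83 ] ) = [ - 83  ,-1 ] 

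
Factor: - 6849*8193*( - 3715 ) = 208462978755 = 3^3 * 5^1*743^1*761^1*2731^1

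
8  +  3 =11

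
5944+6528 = 12472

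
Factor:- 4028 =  - 2^2 *19^1*53^1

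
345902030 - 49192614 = 296709416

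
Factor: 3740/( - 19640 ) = -187/982 = -2^( - 1 )*11^1*17^1 * 491^( - 1)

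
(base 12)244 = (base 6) 1324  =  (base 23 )EI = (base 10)340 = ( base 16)154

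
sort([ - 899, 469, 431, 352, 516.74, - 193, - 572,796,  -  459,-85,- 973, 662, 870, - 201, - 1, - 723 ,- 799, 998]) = [-973,- 899,-799, - 723,-572, - 459, - 201, - 193, - 85,  -  1,352, 431, 469, 516.74, 662, 796, 870, 998 ] 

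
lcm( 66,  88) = 264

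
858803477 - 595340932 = 263462545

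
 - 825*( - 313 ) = 258225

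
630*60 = 37800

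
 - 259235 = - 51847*5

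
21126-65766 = - 44640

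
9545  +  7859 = 17404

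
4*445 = 1780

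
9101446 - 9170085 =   -  68639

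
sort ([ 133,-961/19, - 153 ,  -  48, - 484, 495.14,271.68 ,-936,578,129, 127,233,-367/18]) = [ - 936, - 484, - 153,  -  961/19,-48,- 367/18, 127,129,  133, 233,271.68,495.14,578]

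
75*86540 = 6490500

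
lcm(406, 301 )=17458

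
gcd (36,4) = 4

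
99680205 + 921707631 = 1021387836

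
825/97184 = 825/97184  =  0.01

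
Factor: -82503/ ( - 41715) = 3^( - 2) * 5^( -1 )* 89^1 = 89/45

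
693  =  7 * 99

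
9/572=9/572 = 0.02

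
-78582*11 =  - 864402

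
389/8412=389/8412 = 0.05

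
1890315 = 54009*35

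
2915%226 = 203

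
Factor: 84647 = 47^1* 1801^1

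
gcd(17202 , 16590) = 6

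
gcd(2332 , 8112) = 4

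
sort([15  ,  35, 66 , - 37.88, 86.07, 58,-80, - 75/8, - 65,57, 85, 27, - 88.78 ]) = [ - 88.78, - 80, - 65, - 37.88, - 75/8,15, 27 , 35,57, 58,66,85,  86.07] 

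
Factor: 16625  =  5^3*7^1*19^1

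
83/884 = 83/884 = 0.09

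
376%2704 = 376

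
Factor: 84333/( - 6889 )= - 3^1 * 83^( - 2)*28111^1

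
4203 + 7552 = 11755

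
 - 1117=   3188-4305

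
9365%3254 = 2857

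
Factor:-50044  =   - 2^2*12511^1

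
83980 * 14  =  1175720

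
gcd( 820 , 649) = 1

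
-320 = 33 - 353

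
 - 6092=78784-84876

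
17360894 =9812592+7548302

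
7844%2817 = 2210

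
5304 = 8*663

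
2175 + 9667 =11842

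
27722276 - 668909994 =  - 641187718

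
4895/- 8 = -612 + 1/8 =- 611.88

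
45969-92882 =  - 46913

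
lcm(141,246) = 11562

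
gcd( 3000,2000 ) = 1000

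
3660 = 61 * 60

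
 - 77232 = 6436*(  -  12 )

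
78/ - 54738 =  - 1+9110/9123 = - 0.00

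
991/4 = 991/4 = 247.75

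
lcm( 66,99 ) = 198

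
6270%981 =384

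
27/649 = 27/649  =  0.04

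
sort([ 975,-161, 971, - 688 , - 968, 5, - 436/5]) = [  -  968, - 688, - 161, - 436/5 , 5,971, 975]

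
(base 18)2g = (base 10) 52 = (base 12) 44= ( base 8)64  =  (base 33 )1j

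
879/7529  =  879/7529= 0.12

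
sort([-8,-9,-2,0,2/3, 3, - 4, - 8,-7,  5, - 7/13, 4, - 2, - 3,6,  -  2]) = [-9, - 8, - 8,-7,-4, - 3, - 2,-2, - 2, - 7/13,0,2/3, 3, 4,5, 6] 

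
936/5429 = 936/5429  =  0.17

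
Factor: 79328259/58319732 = 2^( - 2)*3^2*37^1*238223^1 *14579933^ (-1 ) 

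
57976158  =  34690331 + 23285827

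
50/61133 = 50/61133 = 0.00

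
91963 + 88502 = 180465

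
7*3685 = 25795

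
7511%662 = 229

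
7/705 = 7/705 = 0.01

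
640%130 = 120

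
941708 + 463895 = 1405603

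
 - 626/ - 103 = 626/103 = 6.08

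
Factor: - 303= -3^1*101^1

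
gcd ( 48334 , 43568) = 2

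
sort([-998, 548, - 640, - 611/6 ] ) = [ - 998, - 640, - 611/6, 548]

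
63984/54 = 10664/9=1184.89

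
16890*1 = 16890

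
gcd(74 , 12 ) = 2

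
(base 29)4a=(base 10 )126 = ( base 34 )3O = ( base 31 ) 42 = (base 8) 176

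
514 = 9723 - 9209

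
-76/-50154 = 38/25077 = 0.00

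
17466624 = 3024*5776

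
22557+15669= 38226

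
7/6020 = 1/860 = 0.00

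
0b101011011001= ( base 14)1025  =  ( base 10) 2777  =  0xAD9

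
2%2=0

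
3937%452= 321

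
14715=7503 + 7212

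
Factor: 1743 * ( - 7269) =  - 12669867 = - 3^2*7^1  *83^1*2423^1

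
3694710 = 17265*214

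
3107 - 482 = 2625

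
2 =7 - 5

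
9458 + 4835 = 14293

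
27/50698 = 27/50698  =  0.00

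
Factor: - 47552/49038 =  - 32/33 = -  2^5 * 3^( - 1)*11^( - 1)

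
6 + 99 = 105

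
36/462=6/77 =0.08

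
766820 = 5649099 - 4882279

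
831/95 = 8+71/95 = 8.75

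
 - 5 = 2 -7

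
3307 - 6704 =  - 3397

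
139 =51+88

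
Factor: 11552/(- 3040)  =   - 19/5 = - 5^ ( - 1 ) * 19^1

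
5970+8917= 14887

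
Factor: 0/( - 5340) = 0 = 0^1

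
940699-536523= 404176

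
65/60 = 1 + 1/12  =  1.08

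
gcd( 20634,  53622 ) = 6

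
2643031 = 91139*29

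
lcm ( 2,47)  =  94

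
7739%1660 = 1099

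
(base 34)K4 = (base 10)684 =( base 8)1254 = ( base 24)14C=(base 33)ko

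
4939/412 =11  +  407/412 = 11.99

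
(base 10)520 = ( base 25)kk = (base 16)208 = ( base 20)160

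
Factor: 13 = 13^1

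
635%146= 51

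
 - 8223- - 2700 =-5523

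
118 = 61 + 57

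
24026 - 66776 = - 42750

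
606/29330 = 303/14665 = 0.02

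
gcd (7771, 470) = 1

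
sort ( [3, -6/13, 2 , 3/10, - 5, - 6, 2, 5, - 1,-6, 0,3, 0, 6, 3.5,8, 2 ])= [ - 6,  -  6, - 5, - 1, - 6/13, 0, 0, 3/10,2,2, 2, 3, 3, 3.5 , 5, 6, 8] 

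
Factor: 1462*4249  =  2^1*7^1*17^1*43^1*607^1 = 6212038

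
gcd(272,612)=68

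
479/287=479/287 = 1.67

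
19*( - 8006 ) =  - 152114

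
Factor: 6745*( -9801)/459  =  -3^1*5^1*11^2*17^(  -  1)*19^1* 71^1 = -  2448435/17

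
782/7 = 782/7 = 111.71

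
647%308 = 31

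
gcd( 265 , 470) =5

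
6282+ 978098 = 984380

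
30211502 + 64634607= 94846109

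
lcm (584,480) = 35040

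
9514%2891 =841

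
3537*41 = 145017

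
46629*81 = 3776949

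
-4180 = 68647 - 72827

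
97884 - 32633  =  65251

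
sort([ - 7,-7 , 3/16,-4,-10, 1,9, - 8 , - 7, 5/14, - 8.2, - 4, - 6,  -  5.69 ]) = [ - 10, - 8.2 ,- 8, - 7,-7, - 7, - 6, - 5.69,-4,-4,3/16, 5/14,  1,9]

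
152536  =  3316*46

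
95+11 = 106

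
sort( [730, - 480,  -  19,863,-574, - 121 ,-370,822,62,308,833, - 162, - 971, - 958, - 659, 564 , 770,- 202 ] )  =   [ - 971, - 958, - 659,  -  574, - 480 ,  -  370, - 202,-162, - 121,-19, 62,  308 , 564,730,770 , 822,833,863 ]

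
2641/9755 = 2641/9755 = 0.27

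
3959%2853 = 1106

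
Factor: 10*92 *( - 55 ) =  - 2^3*5^2 * 11^1*23^1 = - 50600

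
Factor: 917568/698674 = 2^5*3^5*59^1  *  349337^( -1) = 458784/349337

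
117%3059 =117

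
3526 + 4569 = 8095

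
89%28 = 5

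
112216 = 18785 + 93431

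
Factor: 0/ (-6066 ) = 0=0^1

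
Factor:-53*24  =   - 2^3*3^1*53^1 = - 1272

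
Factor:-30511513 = -151^1*202063^1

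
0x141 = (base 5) 2241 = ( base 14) 18d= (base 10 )321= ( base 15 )166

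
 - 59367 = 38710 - 98077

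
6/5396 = 3/2698 = 0.00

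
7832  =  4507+3325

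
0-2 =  - 2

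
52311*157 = 8212827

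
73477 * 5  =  367385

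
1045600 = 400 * 2614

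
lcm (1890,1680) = 15120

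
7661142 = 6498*1179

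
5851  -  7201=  - 1350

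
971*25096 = 24368216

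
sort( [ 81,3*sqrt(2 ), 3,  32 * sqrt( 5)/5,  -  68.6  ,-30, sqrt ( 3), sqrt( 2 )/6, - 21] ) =[ - 68.6,  -  30,- 21, sqrt(2) /6, sqrt(3), 3, 3*sqrt( 2),32*sqrt( 5) /5,81] 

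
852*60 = 51120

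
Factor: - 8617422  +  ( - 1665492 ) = - 10282914 = - 2^1*3^2*19^1*107^1* 281^1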